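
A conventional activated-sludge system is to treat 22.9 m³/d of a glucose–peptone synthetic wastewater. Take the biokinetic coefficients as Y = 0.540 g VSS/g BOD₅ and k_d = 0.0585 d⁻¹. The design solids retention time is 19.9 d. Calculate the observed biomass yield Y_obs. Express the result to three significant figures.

The observed yield is Y_obs = Y/(1 + k_d·θ_c) = 0.540 / (1 + 0.0585 × 19.9) = 0.540 / 2.164 = 0.2495 g VSS per g BOD₅ removed.

Y_obs ≈ 0.250 g VSS/g BOD₅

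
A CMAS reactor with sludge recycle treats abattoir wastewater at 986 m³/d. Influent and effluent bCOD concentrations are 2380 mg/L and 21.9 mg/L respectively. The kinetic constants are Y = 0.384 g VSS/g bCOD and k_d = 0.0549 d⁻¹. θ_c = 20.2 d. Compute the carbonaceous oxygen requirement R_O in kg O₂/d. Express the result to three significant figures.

R_O ≈ 1720 kg O₂/d

Y_obs = Y / (1 + k_d θ_c) = 0.384 / (1 + 0.0549 × 20.2) = 0.384 / 2.109 = 0.1821.
Substrate removed = Q·(S₀ − S) = 986 m³/d × (2380 − 21.9) g/m³ = 2.33×10^6 g/d = 2325 kg/d.
P_X = Y_obs·Q·(S₀ − S) = 0.1821 × 2325 = 423.3 kg VSS/d.
R_O = Q·ΔS − 1.42 P_X = 2325 − 601.2 = 1724 kg O₂/d.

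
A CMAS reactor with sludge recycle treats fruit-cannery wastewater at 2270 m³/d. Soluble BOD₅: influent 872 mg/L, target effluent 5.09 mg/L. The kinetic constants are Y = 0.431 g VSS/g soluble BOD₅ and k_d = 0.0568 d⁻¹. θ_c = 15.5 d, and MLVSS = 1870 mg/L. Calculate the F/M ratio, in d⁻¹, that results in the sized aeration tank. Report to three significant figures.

F/M ≈ 0.283 d⁻¹

Rearranging the biomass balance for a CMAS with decay, V = Y·Q·ΔS·θ_c / [X·(1+k_d θ_c)] = 0.431 × 2270 × (872 − 5.09) × 15.5 / [1870 × (1 + 0.0568 × 15.5)] = 1.31×10^7 / 3516 = 3739 m³.
F/M = applied load / biomass = Q·S₀/(V·X) = 2270 × 872 / (3739 × 1870) = 0.2831 d⁻¹.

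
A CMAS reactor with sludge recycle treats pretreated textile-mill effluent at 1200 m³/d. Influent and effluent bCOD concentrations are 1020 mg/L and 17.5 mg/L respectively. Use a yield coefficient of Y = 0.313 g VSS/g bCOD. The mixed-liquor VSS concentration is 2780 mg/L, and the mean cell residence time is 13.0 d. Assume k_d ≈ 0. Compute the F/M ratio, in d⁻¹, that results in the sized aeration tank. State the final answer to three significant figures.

F/M ≈ 0.250 d⁻¹

V·X = Y·Q·ΔS·θ_c gives V = 0.313 × 1200 × (1020 − 17.5) × 13.0 / 2780 = 1761 m³.
F/M = applied load / biomass = Q·S₀/(V·X) = 1200 × 1020 / (1761 × 2780) = 0.2501 d⁻¹.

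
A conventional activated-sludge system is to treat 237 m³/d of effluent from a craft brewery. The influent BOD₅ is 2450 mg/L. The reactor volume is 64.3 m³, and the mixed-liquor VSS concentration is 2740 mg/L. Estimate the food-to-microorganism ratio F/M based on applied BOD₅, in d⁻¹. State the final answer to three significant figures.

F/M ≈ 3.30 d⁻¹

Food-to-microorganism ratio F/M = Q S₀ / (V X) = 237 × 2450 / (64.30 × 2740) = 3.296 d⁻¹.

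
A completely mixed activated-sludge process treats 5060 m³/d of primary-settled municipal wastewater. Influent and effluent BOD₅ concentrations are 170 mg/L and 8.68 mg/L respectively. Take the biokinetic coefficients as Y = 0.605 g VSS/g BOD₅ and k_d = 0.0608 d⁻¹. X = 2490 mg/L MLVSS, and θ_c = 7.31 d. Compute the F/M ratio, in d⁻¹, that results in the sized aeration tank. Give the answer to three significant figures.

Rearranging the biomass balance for a CMAS with decay, V = Y·Q·ΔS·θ_c / [X·(1+k_d θ_c)] = 0.605 × 5060 × (170 − 8.68) × 7.31 / [2490 × (1 + 0.0608 × 7.31)] = 3.61×10^6 / 3597 = 1004 m³.
F/M = Q·S₀ / (V·X) = 5060 × 170 / (1004 × 2490) = 0.3442 g BOD₅·(g VSS·d)⁻¹.

F/M ≈ 0.344 d⁻¹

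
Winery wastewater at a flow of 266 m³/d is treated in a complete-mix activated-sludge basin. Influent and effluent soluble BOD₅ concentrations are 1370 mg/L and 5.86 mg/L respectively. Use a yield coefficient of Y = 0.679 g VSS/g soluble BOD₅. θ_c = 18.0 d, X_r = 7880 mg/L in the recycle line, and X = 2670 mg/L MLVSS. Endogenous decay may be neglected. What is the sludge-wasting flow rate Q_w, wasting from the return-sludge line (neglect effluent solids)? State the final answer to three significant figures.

Q_w ≈ 31.3 m³/d

With k_d = 0 the design equation reduces to V = Y Q (S₀−S) θ_c / X = 0.679 × 266 × (1370 − 5.86) × 18.0 / 2670 = 1661 m³.
θ_c = V·X/(Q_w·X_r) when wasting from the recycle, so Q_w = V·X/(θ_c·X_r) = 1661 × 2670 / (18.0 × 7880) = 31.27 m³/d.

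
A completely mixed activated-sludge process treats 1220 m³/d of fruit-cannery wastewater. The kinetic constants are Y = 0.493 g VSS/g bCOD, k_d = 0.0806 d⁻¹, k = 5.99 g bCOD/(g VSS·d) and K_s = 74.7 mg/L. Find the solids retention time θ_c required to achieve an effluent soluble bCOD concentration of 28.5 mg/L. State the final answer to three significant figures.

θ_c ≈ 1.36 d

From 1/θ_c = Y·k·S/(K_s + S) − k_d: Y·k·S/(K_s+S) = 0.493 × 5.99 × 28.5 / (74.7 + 28.5) = 0.8155 d⁻¹.
1/θ_c = 0.8155 − 0.0806 = 0.7349 d⁻¹, so θ_c = 1.361 d.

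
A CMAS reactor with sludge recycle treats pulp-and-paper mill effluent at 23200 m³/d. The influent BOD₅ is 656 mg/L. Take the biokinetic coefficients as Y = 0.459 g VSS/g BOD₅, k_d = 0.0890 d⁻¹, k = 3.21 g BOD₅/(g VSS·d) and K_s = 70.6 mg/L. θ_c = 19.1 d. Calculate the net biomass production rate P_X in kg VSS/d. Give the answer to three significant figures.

Effluent substrate depends only on kinetics and SRT: S = K_s(1 + k_d θ_c) / [θ_c(Yk − k_d) − 1] = 70.6 × (1 + 0.0890 × 19.1) / [19.1 × (0.459 × 3.21 − 0.0890) − 1] = 190.6 / 25.44 = 7.492 mg/L.
Observed yield with endogenous decay: Y_obs = Y / (1 + k_d·θ_c) = 0.459 / (1 + 0.0890 × 19.1) = 0.459 / 2.700 = 0.1700 g VSS/g BOD₅.
ΔS = 656 − 7.49 = 648.5 mg/L, so the substrate removal rate is 23200 × 648.5/1000 = 15045 kg BOD₅/d.
P_X = Y_obs · Q(S₀ − S) = 0.1700 × 15045 = 2558 kg VSS/d.

P_X ≈ 2560 kg VSS/d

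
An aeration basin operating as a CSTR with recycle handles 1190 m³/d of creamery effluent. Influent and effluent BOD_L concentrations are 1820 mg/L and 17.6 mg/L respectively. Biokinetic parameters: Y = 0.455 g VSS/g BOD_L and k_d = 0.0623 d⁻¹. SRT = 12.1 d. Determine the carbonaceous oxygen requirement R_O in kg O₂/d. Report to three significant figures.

R_O ≈ 1350 kg O₂/d

Y_obs = Y / (1 + k_d θ_c) = 0.455 / (1 + 0.0623 × 12.1) = 0.455 / 1.754 = 0.2594.
Q·(S₀ − S) = 1190 × (1820 − 17.6) × 10⁻³ = 2145 kg/d removed.
P_X = Y_obs·Q·(S₀ − S) = 0.2594 × 2145 = 556.4 kg VSS/d.
R_O = Q·ΔS − 1.42 P_X = 2145 − 790.2 = 1355 kg O₂/d.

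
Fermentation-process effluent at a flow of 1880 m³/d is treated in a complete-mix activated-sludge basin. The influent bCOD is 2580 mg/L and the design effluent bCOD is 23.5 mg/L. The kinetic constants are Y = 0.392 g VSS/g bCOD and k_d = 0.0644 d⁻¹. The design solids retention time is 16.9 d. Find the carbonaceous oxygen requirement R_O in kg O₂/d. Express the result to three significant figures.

R_O ≈ 3530 kg O₂/d

Observed yield with endogenous decay: Y_obs = Y / (1 + k_d·θ_c) = 0.392 / (1 + 0.0644 × 16.9) = 0.392 / 2.088 = 0.1877 g VSS/g bCOD.
Mass of bCOD removed per day: Q(S₀ − S) = 1880 × 2556 g/m³ = 4806 kg/d.
Net sludge production P_X = 0.1877 × 4806 = 902.2 kg VSS/d.
Carbonaceous O₂ demand = substrate oxidised − cell-mass equivalent = 4806 − 1.42 × 902.2 = 3525 kg O₂/d.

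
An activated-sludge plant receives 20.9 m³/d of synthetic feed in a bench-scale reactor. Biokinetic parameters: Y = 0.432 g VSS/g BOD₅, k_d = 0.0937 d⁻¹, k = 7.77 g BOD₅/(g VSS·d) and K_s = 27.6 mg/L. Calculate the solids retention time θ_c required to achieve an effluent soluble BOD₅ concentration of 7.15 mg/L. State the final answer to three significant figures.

At the target effluent, Y k S/(K_s+S) = 0.432×7.77×7.15/34.75 = 0.6906 d⁻¹.
Then 1/θ_c = μ − k_d = 0.6906 − 0.0937 = 0.5969 d⁻¹, giving θ_c = 1.675 d.

θ_c ≈ 1.68 d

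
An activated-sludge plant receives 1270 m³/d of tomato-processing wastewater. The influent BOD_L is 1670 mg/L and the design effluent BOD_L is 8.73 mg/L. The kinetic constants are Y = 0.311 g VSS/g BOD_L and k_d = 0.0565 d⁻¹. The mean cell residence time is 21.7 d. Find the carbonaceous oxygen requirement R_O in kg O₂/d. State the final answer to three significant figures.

Y_obs = Y / (1 + k_d θ_c) = 0.311 / (1 + 0.0565 × 21.7) = 0.311 / 2.226 = 0.1397.
Q·(S₀ − S) = 1270 × (1670 − 8.73) × 10⁻³ = 2110 kg/d removed.
Biomass synthesised: P_X = Y_obs × 2110 = 294.8 kg VSS/d.
Carbonaceous O₂ demand = substrate oxidised − cell-mass equivalent = 2110 − 1.42 × 294.8 = 1691 kg O₂/d.

R_O ≈ 1690 kg O₂/d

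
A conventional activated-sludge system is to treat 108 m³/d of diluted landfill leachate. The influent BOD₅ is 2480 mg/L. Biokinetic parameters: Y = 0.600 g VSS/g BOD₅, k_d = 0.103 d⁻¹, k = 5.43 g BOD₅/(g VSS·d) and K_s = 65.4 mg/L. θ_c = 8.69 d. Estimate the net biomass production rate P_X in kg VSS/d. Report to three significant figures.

For a completely mixed reactor with recycle the Lawrence–McCarty relation gives S = K_s·(1 + k_d·θ_c) / [θ_c·(Y·k − k_d) − 1] = 65.4 × (1 + 0.103 × 8.69) / [8.69 × (0.600 × 5.43 − 0.103) − 1] = 123.9 / 26.42 = 4.692 mg/L.
Correct the yield for decay: Y_obs = Y/(1 + k_d θ_c) = 0.600 / (1 + 0.103 × 8.69) = 0.600 / 1.895 = 0.3166.
Mass of BOD₅ removed per day: Q(S₀ − S) = 108 × 2475 g/m³ = 267.3 kg/d.
P_X = Y_obs · Q(S₀ − S) = 0.3166 × 267.3 = 84.64 kg VSS/d.

P_X ≈ 84.6 kg VSS/d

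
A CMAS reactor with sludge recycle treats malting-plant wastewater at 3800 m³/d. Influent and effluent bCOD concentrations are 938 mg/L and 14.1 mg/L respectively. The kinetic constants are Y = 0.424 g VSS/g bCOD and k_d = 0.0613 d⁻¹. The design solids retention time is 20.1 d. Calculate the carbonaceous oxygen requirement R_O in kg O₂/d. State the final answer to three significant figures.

R_O ≈ 2560 kg O₂/d

Observed yield with endogenous decay: Y_obs = Y / (1 + k_d·θ_c) = 0.424 / (1 + 0.0613 × 20.1) = 0.424 / 2.232 = 0.1900 g VSS/g bCOD.
Substrate removed = Q·(S₀ − S) = 3800 m³/d × (938 − 14.1) g/m³ = 3.51×10^6 g/d = 3511 kg/d.
Net sludge production P_X = 0.1900 × 3511 = 666.9 kg VSS/d.
R_O = Q·ΔS − 1.42 P_X = 3511 − 947.0 = 2564 kg O₂/d.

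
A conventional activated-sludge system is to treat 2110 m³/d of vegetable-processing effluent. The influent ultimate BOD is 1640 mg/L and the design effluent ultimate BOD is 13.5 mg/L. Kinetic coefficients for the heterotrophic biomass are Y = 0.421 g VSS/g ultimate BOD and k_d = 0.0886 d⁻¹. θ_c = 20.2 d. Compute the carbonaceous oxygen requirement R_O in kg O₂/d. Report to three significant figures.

Y_obs = Y / (1 + k_d θ_c) = 0.421 / (1 + 0.0886 × 20.2) = 0.421 / 2.790 = 0.1509.
Mass of ultimate BOD removed per day: Q(S₀ − S) = 2110 × 1626 g/m³ = 3432 kg/d.
P_X = Y_obs·Q·(S₀ − S) = 0.1509 × 3432 = 517.9 kg VSS/d.
R_O = Q·ΔS − 1.42 P_X = 3432 − 735.4 = 2696 kg O₂/d.

R_O ≈ 2700 kg O₂/d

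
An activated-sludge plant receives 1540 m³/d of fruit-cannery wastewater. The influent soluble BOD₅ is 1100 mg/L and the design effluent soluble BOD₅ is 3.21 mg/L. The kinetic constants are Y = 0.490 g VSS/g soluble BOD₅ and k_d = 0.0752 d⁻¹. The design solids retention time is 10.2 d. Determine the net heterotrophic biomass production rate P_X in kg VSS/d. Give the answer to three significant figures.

Observed yield with endogenous decay: Y_obs = Y / (1 + k_d·θ_c) = 0.490 / (1 + 0.0752 × 10.2) = 0.490 / 1.767 = 0.2773 g VSS/g soluble BOD₅.
ΔS = 1100 − 3.21 = 1097 mg/L, so the substrate removal rate is 1540 × 1097/1000 = 1689 kg soluble BOD₅/d.
Net biomass production P_X = Y_obs × Q·(S₀ − S) = 0.2773 × 1689 = 468.4 kg VSS/d.

P_X ≈ 468 kg VSS/d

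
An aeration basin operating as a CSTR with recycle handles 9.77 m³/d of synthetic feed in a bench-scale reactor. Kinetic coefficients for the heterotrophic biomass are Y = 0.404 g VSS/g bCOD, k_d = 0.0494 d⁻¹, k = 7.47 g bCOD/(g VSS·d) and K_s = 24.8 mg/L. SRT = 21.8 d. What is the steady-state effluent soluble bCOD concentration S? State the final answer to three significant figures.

S ≈ 0.808 mg/L

Effluent substrate depends only on kinetics and SRT: S = K_s(1 + k_d θ_c) / [θ_c(Yk − k_d) − 1] = 24.8 × (1 + 0.0494 × 21.8) / [21.8 × (0.404 × 7.47 − 0.0494) − 1] = 51.51 / 63.71 = 0.8084 mg/L.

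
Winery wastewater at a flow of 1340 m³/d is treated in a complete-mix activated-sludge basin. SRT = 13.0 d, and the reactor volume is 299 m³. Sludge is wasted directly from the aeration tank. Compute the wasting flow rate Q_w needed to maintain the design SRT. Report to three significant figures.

For wasting at MLVSS concentration, Q_w = V/θ_c = 299.0/13.0 = 23.00 m³/d.

Q_w ≈ 23.0 m³/d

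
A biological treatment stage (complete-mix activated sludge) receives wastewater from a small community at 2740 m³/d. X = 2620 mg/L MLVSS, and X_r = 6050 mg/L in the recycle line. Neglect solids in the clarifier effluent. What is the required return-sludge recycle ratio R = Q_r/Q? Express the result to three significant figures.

Mass balance around the secondary clarifier (neglecting effluent solids): R = X / (X_r − X) = 2620 / (6050 − 2620) = 0.7638.

R ≈ 0.764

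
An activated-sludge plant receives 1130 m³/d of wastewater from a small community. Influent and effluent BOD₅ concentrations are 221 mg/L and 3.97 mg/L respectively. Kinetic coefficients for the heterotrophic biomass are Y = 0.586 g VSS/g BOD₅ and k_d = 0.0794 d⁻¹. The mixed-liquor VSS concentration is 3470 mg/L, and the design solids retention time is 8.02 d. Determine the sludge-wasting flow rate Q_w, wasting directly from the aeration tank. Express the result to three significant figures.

Q_w ≈ 25.3 m³/d

From the SRT design equation V = Y Q (S₀−S) θ_c / [X (1 + k_d θ_c)] = 0.586 × 1130 × (221 − 3.97) × 8.02 / [3470 × (1 + 0.0794 × 8.02)] = 1.15×10^6 / 5680 = 202.9 m³.
Wasting from the aeration tank: Q_w = V / θ_c = 202.9 / 8.02 = 25.30 m³/d.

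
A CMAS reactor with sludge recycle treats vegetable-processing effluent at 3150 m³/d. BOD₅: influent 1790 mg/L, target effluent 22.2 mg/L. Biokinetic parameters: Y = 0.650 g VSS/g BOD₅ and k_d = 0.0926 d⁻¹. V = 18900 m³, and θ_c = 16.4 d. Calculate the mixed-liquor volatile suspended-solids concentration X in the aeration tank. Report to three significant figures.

X ≈ 1250 mg/L

X = Y·Q·ΔS·θ_c / [V·(1 + k_d θ_c)] = 0.650 × 3150 × (1790 − 22.2) × 16.4 / [18900 × (1 + 0.0926 × 16.4)] = 1247 mg/L.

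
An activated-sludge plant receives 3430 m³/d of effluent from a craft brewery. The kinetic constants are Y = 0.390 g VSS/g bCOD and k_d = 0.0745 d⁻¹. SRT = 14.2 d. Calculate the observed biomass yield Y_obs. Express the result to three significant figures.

Y_obs = Y / (1 + k_d θ_c) = 0.390 / (1 + 0.0745 × 14.2) = 0.390 / 2.058 = 0.1895.

Y_obs ≈ 0.190 g VSS/g bCOD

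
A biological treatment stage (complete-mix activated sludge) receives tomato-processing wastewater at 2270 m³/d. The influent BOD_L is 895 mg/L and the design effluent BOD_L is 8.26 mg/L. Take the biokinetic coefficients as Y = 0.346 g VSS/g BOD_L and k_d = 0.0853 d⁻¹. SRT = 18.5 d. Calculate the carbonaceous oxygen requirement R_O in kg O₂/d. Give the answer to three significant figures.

The observed yield is Y_obs = Y/(1 + k_d·θ_c) = 0.346 / (1 + 0.0853 × 18.5) = 0.346 / 2.578 = 0.1342 g VSS per g BOD_L removed.
Substrate removed = Q·(S₀ − S) = 2270 m³/d × (895 − 8.26) g/m³ = 2.01×10^6 g/d = 2013 kg/d.
P_X = Y_obs·Q·(S₀ − S) = 0.1342 × 2013 = 270.2 kg VSS/d.
Carbonaceous O₂ demand = substrate oxidised − cell-mass equivalent = 2013 − 1.42 × 270.2 = 1629 kg O₂/d.

R_O ≈ 1630 kg O₂/d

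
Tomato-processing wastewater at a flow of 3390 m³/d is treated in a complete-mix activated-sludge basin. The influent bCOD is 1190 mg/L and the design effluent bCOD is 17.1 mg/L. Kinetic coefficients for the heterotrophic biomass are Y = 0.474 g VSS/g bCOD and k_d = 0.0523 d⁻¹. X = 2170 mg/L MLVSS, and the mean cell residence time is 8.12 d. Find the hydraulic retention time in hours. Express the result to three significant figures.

τ ≈ 35.0 h

Rearranging the biomass balance for a CMAS with decay, V = Y·Q·ΔS·θ_c / [X·(1+k_d θ_c)] = 0.474 × 3390 × (1190 − 17.1) × 8.12 / [2170 × (1 + 0.0523 × 8.12)] = 1.53×10^7 / 3092 = 4950 m³.
HRT = V/Q = 4950 m³ / 3390 m³·d⁻¹ = 1.460 d × 24 = 35.05 h.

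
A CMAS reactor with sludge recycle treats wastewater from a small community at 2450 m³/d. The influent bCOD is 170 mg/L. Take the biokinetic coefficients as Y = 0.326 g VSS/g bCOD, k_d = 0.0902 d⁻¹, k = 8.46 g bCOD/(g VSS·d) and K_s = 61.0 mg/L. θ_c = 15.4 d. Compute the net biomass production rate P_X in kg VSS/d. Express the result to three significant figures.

From the Monod/SRT balance for a CMAS, S = K_s·(1+k_d θ_c)/[θ_c·(Y k − k_d) − 1] = 61.0 × (1 + 0.0902 × 15.4) / [15.4 × (0.326 × 8.46 − 0.0902) − 1] = 145.7 / 40.08 = 3.636 mg/L.
Y_obs = Y / (1 + k_d θ_c) = 0.326 / (1 + 0.0902 × 15.4) = 0.326 / 2.389 = 0.1365.
Substrate removed = Q·(S₀ − S) = 2450 m³/d × (170 − 3.64) g/m³ = 4.08×10^5 g/d = 407.6 kg/d.
Biomass produced: P_X = Y_obs·Q·ΔS = 0.1365 × 407.6 ≈ 55.62 kg VSS/d.

P_X ≈ 55.6 kg VSS/d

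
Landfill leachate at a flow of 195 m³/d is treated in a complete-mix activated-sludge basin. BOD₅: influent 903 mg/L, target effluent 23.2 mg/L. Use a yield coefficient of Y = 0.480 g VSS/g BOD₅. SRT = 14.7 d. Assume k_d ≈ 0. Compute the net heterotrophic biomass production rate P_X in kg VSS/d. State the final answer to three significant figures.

Since k_d ≈ 0, Y_obs = Y = 0.480 g VSS/g BOD₅.
ΔS = 903 − 23.2 = 879.8 mg/L, so the substrate removal rate is 195 × 879.8/1000 = 171.6 kg BOD₅/d.
Biomass produced: P_X = Y_obs·Q·ΔS = 0.4800 × 171.6 ≈ 82.35 kg VSS/d.

P_X ≈ 82.3 kg VSS/d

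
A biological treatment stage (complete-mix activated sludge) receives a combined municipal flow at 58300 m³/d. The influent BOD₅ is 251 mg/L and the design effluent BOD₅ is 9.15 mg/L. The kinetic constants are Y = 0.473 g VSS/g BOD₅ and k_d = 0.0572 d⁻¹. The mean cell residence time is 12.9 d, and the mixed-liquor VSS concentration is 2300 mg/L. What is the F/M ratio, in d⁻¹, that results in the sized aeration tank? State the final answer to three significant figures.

From the SRT design equation V = Y Q (S₀−S) θ_c / [X (1 + k_d θ_c)] = 0.473 × 58300 × (251 − 9.15) × 12.9 / [2300 × (1 + 0.0572 × 12.9)] = 8.6×10^7 / 3997 = 21524 m³.
F/M = applied load / biomass = Q·S₀/(V·X) = 58300 × 251 / (21524 × 2300) = 0.2956 d⁻¹.

F/M ≈ 0.296 d⁻¹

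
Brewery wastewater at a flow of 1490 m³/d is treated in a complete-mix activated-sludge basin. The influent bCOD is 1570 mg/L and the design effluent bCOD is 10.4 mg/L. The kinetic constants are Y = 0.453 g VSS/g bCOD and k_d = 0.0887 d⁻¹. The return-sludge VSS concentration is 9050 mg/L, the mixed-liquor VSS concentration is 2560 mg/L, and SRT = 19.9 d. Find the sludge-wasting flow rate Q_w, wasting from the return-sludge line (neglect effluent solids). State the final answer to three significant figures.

From the SRT design equation V = Y Q (S₀−S) θ_c / [X (1 + k_d θ_c)] = 0.453 × 1490 × (1570 − 10.4) × 19.9 / [2560 × (1 + 0.0887 × 19.9)] = 2.09×10^7 / 7079 = 2959 m³.
Q_w = (V·X)/(θ_c X_r) = 2959 × 2560 / (19.9 × 9050) = 42.07 m³/d.

Q_w ≈ 42.1 m³/d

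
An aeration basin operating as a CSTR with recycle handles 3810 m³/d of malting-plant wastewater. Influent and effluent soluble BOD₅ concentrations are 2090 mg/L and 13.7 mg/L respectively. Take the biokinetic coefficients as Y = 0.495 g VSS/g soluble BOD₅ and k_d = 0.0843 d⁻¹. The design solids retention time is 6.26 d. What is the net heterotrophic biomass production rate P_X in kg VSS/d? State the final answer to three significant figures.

P_X ≈ 2560 kg VSS/d

The observed yield is Y_obs = Y/(1 + k_d·θ_c) = 0.495 / (1 + 0.0843 × 6.26) = 0.495 / 1.528 = 0.3240 g VSS per g soluble BOD₅ removed.
Substrate removed = Q·(S₀ − S) = 3810 m³/d × (2090 − 13.7) g/m³ = 7.91×10^6 g/d = 7911 kg/d.
Biomass produced: P_X = Y_obs·Q·ΔS = 0.3240 × 7911 ≈ 2563 kg VSS/d.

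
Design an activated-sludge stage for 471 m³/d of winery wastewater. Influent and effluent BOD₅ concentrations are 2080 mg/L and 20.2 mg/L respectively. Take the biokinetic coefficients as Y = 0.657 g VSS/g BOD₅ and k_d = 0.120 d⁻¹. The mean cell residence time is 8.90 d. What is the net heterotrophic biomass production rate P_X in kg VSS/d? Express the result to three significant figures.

P_X ≈ 308 kg VSS/d

Y_obs = Y / (1 + k_d θ_c) = 0.657 / (1 + 0.120 × 8.90) = 0.657 / 2.068 = 0.3177.
Q·(S₀ − S) = 471 × (2080 − 20.2) × 10⁻³ = 970.2 kg/d removed.
Net biomass production P_X = Y_obs × Q·(S₀ − S) = 0.3177 × 970.2 = 308.2 kg VSS/d.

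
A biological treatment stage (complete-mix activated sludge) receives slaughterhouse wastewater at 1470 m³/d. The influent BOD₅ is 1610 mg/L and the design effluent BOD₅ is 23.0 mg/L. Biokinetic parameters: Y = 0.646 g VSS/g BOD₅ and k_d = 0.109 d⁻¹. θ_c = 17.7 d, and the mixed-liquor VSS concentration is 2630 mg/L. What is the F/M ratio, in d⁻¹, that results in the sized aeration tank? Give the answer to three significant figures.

F/M ≈ 0.260 d⁻¹

From the SRT design equation V = Y Q (S₀−S) θ_c / [X (1 + k_d θ_c)] = 0.646 × 1470 × (1610 − 23.0) × 17.7 / [2630 × (1 + 0.109 × 17.7)] = 2.67×10^7 / 7704 = 3462 m³.
F/M = applied load / biomass = Q·S₀/(V·X) = 1470 × 1610 / (3462 × 2630) = 0.2599 d⁻¹.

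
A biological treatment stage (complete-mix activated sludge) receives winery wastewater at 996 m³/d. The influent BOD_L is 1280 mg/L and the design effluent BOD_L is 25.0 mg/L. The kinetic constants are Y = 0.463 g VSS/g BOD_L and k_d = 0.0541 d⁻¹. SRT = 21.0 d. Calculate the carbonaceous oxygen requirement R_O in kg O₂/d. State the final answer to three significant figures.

R_O ≈ 865 kg O₂/d

Y_obs = Y / (1 + k_d θ_c) = 0.463 / (1 + 0.0541 × 21.0) = 0.463 / 2.136 = 0.2168.
ΔS = 1280 − 25.0 = 1255 mg/L, so the substrate removal rate is 996 × 1255/1000 = 1250 kg BOD_L/d.
Biomass synthesised: P_X = Y_obs × 1250 = 270.9 kg VSS/d.
Carbonaceous O₂ demand = substrate oxidised − cell-mass equivalent = 1250 − 1.42 × 270.9 = 865.3 kg O₂/d.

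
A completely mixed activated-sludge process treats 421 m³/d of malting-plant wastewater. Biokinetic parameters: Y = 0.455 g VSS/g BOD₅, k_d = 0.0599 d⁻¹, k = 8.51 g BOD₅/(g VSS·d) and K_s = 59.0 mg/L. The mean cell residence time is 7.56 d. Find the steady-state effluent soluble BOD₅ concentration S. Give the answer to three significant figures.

Effluent substrate depends only on kinetics and SRT: S = K_s(1 + k_d θ_c) / [θ_c(Yk − k_d) − 1] = 59.0 × (1 + 0.0599 × 7.56) / [7.56 × (0.455 × 8.51 − 0.0599) − 1] = 85.72 / 27.82 = 3.081 mg/L.

S ≈ 3.08 mg/L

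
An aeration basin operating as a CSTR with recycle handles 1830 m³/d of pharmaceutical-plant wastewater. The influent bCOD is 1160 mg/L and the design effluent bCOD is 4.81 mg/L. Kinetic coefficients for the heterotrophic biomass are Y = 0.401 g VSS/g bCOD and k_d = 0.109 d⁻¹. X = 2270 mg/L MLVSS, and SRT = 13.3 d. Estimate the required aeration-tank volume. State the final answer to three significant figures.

Rearranging the biomass balance for a CMAS with decay, V = Y·Q·ΔS·θ_c / [X·(1+k_d θ_c)] = 0.401 × 1830 × (1160 − 4.81) × 13.3 / [2270 × (1 + 0.109 × 13.3)] = 1.13×10^7 / 5561 = 2028 m³.

V ≈ 2030 m³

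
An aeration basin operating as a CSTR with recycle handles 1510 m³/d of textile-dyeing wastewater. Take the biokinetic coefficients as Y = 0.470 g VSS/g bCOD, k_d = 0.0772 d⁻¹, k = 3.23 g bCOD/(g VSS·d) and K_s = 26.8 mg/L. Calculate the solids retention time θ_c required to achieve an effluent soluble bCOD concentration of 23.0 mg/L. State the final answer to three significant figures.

At the target effluent, Y k S/(K_s+S) = 0.470×3.23×23.0/49.80 = 0.7011 d⁻¹.
Then 1/θ_c = μ − k_d = 0.7011 − 0.0772 = 0.6239 d⁻¹, giving θ_c = 1.603 d.

θ_c ≈ 1.60 d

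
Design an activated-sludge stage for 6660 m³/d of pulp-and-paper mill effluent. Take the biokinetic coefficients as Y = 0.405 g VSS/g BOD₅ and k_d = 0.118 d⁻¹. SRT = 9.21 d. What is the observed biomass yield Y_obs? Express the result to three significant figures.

Correct the yield for decay: Y_obs = Y/(1 + k_d θ_c) = 0.405 / (1 + 0.118 × 9.21) = 0.405 / 2.087 = 0.1941.

Y_obs ≈ 0.194 g VSS/g BOD₅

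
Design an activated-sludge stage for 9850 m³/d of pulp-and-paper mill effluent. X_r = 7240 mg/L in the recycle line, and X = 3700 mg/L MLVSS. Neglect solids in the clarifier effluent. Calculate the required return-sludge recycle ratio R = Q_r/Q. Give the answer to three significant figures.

R ≈ 1.05

Solids balance on the clarifier gives (1+R)X = R·X_r, so R = X/(X_r − X) = 3700 / (7240 − 3700) = 1.045.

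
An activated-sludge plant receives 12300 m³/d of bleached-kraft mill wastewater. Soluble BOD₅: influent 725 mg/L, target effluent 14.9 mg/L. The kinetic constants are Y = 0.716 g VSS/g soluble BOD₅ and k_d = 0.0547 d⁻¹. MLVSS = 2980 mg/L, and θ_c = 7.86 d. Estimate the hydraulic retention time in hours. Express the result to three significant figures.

Steady-state biomass mass balance: V·X·(1 + k_d·θ_c) = Y·Q·(S₀ − S)·θ_c, so V = 0.716 × 12300 × (725 − 14.9) × 7.86 / [2980 × (1 + 0.0547 × 7.86)] = 4.92×10^7 / 4261 = 11535 m³.
HRT = V/Q = 11535 m³ / 12300 m³·d⁻¹ = 0.9378 d × 24 = 22.51 h.

τ ≈ 22.5 h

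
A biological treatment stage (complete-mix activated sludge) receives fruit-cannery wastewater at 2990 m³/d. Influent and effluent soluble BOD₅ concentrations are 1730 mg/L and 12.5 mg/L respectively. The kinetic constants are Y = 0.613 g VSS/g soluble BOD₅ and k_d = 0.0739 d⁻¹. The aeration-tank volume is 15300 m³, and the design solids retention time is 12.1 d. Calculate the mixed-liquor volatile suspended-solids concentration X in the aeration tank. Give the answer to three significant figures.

X ≈ 1310 mg/L

From V·X·(1 + k_d·θ_c) = Y·Q·(S₀ − S)·θ_c: X = 0.613 × 2990 × (1730 − 12.5) × 12.1 / [15300 × (1 + 0.0739 × 12.1)] = 1314 mg/L.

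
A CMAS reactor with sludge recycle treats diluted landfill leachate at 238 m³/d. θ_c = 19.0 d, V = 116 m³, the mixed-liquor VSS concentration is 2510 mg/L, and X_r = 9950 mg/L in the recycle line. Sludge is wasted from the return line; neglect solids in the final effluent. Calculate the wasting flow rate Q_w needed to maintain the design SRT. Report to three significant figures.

Wasting from the return line (neglecting effluent solids): Q_w = V·X / (θ_c·X_r) = 116.0 × 2510 / (19.0 × 9950) = 1.540 m³/d.

Q_w ≈ 1.54 m³/d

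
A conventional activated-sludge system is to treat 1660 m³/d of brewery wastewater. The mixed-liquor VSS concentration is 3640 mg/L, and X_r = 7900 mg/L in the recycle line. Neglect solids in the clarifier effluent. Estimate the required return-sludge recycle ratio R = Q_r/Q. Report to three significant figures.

R ≈ 0.854

Solids balance on the clarifier gives (1+R)X = R·X_r, so R = X/(X_r − X) = 3640 / (7900 − 3640) = 0.8545.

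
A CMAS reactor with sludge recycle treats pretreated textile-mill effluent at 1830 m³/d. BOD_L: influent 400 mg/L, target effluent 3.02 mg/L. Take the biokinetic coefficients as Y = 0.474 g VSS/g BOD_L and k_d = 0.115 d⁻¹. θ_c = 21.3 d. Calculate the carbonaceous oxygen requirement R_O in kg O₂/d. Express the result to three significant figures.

R_O ≈ 585 kg O₂/d

The observed yield is Y_obs = Y/(1 + k_d·θ_c) = 0.474 / (1 + 0.115 × 21.3) = 0.474 / 3.450 = 0.1374 g VSS per g BOD_L removed.
Mass of BOD_L removed per day: Q(S₀ − S) = 1830 × 397.0 g/m³ = 726.5 kg/d.
Net sludge production P_X = 0.1374 × 726.5 = 99.83 kg VSS/d.
R_O = Q·(S₀ − S) − 1.42·P_X = 726.5 − 1.42 × 99.83 = 584.7 kg O₂/d.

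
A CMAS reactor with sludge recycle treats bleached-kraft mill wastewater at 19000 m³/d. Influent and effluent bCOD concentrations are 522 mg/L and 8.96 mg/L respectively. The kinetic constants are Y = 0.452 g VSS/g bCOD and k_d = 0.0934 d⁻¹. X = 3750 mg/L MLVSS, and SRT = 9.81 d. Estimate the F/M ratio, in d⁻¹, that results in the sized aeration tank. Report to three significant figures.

Steady-state biomass mass balance: V·X·(1 + k_d·θ_c) = Y·Q·(S₀ − S)·θ_c, so V = 0.452 × 19000 × (522 − 8.96) × 9.81 / [3750 × (1 + 0.0934 × 9.81)] = 4.32×10^7 / 7186 = 6015 m³.
F/M = Q·S₀ / (V·X) = 19000 × 522 / (6015 × 3750) = 0.4397 g bCOD·(g VSS·d)⁻¹.

F/M ≈ 0.440 d⁻¹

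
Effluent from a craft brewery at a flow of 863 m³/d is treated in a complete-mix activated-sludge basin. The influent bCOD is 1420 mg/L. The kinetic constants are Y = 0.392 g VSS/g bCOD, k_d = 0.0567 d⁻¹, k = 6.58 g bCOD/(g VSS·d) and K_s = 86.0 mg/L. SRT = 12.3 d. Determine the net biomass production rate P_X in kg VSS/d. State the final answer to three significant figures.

For a completely mixed reactor with recycle the Lawrence–McCarty relation gives S = K_s·(1 + k_d·θ_c) / [θ_c·(Y·k − k_d) − 1] = 86.0 × (1 + 0.0567 × 12.3) / [12.3 × (0.392 × 6.58 − 0.0567) − 1] = 146.0 / 30.03 = 4.861 mg/L.
Correct the yield for decay: Y_obs = Y/(1 + k_d θ_c) = 0.392 / (1 + 0.0567 × 12.3) = 0.392 / 1.697 = 0.2309.
ΔS = 1420 − 4.86 = 1415 mg/L, so the substrate removal rate is 863 × 1415/1000 = 1221 kg bCOD/d.
So the net sludge growth is P_X = 0.2309 × 1221 = 282.0 kg VSS/d.

P_X ≈ 282 kg VSS/d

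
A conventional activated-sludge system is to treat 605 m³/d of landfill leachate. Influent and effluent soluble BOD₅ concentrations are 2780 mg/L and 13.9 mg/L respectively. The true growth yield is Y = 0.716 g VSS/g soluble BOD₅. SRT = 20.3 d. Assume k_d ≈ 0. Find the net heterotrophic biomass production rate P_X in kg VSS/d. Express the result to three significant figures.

No decay correction is needed, so Y_obs = Y = 0.716.
Q·(S₀ − S) = 605 × (2780 − 13.9) × 10⁻³ = 1673 kg/d removed.
P_X = Y_obs · Q(S₀ − S) = 0.7160 × 1673 = 1198 kg VSS/d.

P_X ≈ 1200 kg VSS/d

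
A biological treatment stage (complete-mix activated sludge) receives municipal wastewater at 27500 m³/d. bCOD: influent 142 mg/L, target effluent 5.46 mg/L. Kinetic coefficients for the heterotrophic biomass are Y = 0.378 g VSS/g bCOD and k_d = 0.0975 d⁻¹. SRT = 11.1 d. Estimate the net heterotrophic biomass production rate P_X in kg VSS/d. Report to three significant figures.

P_X ≈ 682 kg VSS/d

Y_obs = Y / (1 + k_d θ_c) = 0.378 / (1 + 0.0975 × 11.1) = 0.378 / 2.082 = 0.1815.
Mass of bCOD removed per day: Q(S₀ − S) = 27500 × 136.5 g/m³ = 3755 kg/d.
So the net sludge growth is P_X = 0.1815 × 3755 = 681.6 kg VSS/d.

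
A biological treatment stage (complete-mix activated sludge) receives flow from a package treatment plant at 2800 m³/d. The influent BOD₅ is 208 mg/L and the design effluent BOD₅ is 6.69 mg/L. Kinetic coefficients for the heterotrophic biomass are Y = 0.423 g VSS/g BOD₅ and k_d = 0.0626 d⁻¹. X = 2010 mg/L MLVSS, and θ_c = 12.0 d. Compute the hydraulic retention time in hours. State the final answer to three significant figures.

Rearranging the biomass balance for a CMAS with decay, V = Y·Q·ΔS·θ_c / [X·(1+k_d θ_c)] = 0.423 × 2800 × (208 − 6.69) × 12.0 / [2010 × (1 + 0.0626 × 12.0)] = 2.86×10^6 / 3520 = 812.9 m³.
Hydraulic retention time τ = V/Q = 812.9 / 2800 = 0.2903 d = 6.967 h.

τ ≈ 6.97 h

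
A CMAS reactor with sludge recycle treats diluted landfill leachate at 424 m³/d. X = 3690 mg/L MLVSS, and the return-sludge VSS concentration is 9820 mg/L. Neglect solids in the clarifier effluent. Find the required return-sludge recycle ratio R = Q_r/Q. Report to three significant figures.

Mass balance around the secondary clarifier (neglecting effluent solids): R = X / (X_r − X) = 3690 / (9820 − 3690) = 0.6020.

R ≈ 0.602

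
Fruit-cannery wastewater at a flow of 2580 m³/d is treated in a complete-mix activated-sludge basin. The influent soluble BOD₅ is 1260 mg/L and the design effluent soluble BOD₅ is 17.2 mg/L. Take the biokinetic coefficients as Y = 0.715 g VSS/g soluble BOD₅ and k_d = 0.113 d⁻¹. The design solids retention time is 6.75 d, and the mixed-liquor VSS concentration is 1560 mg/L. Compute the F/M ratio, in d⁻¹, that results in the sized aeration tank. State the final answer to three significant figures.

From the SRT design equation V = Y Q (S₀−S) θ_c / [X (1 + k_d θ_c)] = 0.715 × 2580 × (1260 − 17.2) × 6.75 / [1560 × (1 + 0.113 × 6.75)] = 1.55×10^7 / 2750 = 5627 m³.
F/M = Q·S₀ / (V·X) = 2580 × 1260 / (5627 × 1560) = 0.3703 g soluble BOD₅·(g VSS·d)⁻¹.

F/M ≈ 0.370 d⁻¹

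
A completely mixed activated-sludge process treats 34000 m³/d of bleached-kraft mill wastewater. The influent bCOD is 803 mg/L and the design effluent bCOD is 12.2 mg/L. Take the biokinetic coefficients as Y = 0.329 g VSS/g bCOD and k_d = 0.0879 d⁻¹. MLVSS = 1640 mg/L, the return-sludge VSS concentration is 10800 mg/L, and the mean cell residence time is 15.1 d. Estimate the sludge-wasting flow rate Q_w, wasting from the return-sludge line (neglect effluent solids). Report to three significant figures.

Q_w ≈ 352 m³/d

Steady-state biomass mass balance: V·X·(1 + k_d·θ_c) = Y·Q·(S₀ − S)·θ_c, so V = 0.329 × 34000 × (803 − 12.2) × 15.1 / [1640 × (1 + 0.0879 × 15.1)] = 1.34×10^8 / 3817 = 34996 m³.
Wasting from the return line (neglecting effluent solids): Q_w = V·X / (θ_c·X_r) = 34996 × 1640 / (15.1 × 10800) = 351.9 m³/d.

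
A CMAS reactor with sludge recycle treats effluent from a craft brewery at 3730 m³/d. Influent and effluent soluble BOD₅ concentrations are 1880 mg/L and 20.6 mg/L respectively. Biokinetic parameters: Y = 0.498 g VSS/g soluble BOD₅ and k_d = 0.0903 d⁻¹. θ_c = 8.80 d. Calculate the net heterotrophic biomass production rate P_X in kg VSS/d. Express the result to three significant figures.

The observed yield is Y_obs = Y/(1 + k_d·θ_c) = 0.498 / (1 + 0.0903 × 8.80) = 0.498 / 1.795 = 0.2775 g VSS per g soluble BOD₅ removed.
Mass of soluble BOD₅ removed per day: Q(S₀ − S) = 3730 × 1859 g/m³ = 6936 kg/d.
Biomass produced: P_X = Y_obs·Q·ΔS = 0.2775 × 6936 ≈ 1925 kg VSS/d.

P_X ≈ 1920 kg VSS/d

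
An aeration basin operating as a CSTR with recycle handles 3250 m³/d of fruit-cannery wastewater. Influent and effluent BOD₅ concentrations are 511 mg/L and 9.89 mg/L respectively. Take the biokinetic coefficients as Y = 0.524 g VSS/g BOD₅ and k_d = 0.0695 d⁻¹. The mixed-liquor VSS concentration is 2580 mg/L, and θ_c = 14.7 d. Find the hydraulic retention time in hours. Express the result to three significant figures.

τ ≈ 17.8 h

Rearranging the biomass balance for a CMAS with decay, V = Y·Q·ΔS·θ_c / [X·(1+k_d θ_c)] = 0.524 × 3250 × (511 − 9.89) × 14.7 / [2580 × (1 + 0.0695 × 14.7)] = 1.25×10^7 / 5216 = 2405 m³.
HRT = V/Q = 2405 m³ / 3250 m³·d⁻¹ = 0.7400 d × 24 = 17.76 h.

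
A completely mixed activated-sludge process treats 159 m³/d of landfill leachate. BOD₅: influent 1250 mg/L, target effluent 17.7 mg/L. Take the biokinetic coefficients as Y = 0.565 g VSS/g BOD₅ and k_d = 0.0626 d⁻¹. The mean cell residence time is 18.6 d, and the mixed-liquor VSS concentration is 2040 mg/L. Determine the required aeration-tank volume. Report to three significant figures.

Rearranging the biomass balance for a CMAS with decay, V = Y·Q·ΔS·θ_c / [X·(1+k_d θ_c)] = 0.565 × 159 × (1250 − 17.7) × 18.6 / [2040 × (1 + 0.0626 × 18.6)] = 2.06×10^6 / 4415 = 466.4 m³.

V ≈ 466 m³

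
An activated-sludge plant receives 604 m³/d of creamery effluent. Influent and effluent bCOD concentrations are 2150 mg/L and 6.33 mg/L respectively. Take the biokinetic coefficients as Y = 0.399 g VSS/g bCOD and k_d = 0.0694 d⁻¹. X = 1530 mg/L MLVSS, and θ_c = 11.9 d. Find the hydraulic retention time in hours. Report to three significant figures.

From the SRT design equation V = Y Q (S₀−S) θ_c / [X (1 + k_d θ_c)] = 0.399 × 604 × (2150 − 6.33) × 11.9 / [1530 × (1 + 0.0694 × 11.9)] = 6.15×10^6 / 2794 = 2201 m³.
τ = V/Q = 2201/604 = 3.644 d, or 87.44 h.

τ ≈ 87.4 h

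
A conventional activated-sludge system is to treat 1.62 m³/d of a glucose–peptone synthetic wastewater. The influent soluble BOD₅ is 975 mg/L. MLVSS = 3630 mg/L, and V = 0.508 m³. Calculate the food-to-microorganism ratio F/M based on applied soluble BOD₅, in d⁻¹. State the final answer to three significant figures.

Food-to-microorganism ratio F/M = Q S₀ / (V X) = 1.62 × 975 / (0.5080 × 3630) = 0.8565 d⁻¹.

F/M ≈ 0.857 d⁻¹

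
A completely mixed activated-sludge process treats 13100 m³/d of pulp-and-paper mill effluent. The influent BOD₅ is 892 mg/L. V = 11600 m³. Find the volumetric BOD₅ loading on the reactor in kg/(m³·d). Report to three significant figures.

Applied BOD₅ load per unit volume = Q·S₀/V = (13100 × 892/1000)/11600 = 1.007 kg BOD₅·m⁻³·d⁻¹.

L_v ≈ 1.01 kg BOD₅/(m³·d)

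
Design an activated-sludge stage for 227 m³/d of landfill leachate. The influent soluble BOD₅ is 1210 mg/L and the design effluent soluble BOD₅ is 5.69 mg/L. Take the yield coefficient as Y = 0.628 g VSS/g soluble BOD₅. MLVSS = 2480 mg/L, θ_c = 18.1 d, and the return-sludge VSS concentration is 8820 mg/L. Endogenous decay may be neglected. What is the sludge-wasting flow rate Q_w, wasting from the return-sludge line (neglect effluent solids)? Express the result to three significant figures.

V·X = Y·Q·ΔS·θ_c gives V = 0.628 × 227 × (1210 − 5.69) × 18.1 / 2480 = 1253 m³.
Wasting from the return line (neglecting effluent solids): Q_w = V·X / (θ_c·X_r) = 1253 × 2480 / (18.1 × 8820) = 19.47 m³/d.

Q_w ≈ 19.5 m³/d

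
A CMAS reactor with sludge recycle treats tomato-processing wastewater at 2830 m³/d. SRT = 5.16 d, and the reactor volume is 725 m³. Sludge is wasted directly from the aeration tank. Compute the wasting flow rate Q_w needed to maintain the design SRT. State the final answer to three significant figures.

For wasting at MLVSS concentration, Q_w = V/θ_c = 725.0/5.16 = 140.5 m³/d.

Q_w ≈ 141 m³/d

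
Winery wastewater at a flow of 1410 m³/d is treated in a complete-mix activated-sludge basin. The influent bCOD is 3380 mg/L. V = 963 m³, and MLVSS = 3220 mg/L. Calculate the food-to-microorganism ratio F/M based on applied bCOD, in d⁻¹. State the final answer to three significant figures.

F/M ≈ 1.54 d⁻¹

F/M = Q·S₀ / (V·X) = 1410 × 3380 / (963.0 × 3220) = 1.537 g bCOD·(g VSS·d)⁻¹.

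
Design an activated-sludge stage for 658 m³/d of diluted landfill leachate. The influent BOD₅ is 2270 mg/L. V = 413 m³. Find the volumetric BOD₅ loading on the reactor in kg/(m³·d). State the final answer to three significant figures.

L_v ≈ 3.62 kg BOD₅/(m³·d)

Applied BOD₅ load per unit volume = Q·S₀/V = (658 × 2270/1000)/413.0 = 3.617 kg BOD₅·m⁻³·d⁻¹.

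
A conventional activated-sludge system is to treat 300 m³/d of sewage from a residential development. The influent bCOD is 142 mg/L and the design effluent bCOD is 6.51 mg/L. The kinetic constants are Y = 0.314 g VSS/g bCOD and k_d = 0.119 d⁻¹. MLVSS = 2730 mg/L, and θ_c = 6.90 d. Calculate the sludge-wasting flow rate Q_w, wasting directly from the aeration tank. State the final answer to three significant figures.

Q_w ≈ 2.57 m³/d

Steady-state biomass mass balance: V·X·(1 + k_d·θ_c) = Y·Q·(S₀ − S)·θ_c, so V = 0.314 × 300 × (142 − 6.51) × 6.90 / [2730 × (1 + 0.119 × 6.90)] = 8.81×10^4 / 4972 = 17.71 m³.
Wasting from the aeration tank: Q_w = V / θ_c = 17.71 / 6.90 = 2.567 m³/d.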